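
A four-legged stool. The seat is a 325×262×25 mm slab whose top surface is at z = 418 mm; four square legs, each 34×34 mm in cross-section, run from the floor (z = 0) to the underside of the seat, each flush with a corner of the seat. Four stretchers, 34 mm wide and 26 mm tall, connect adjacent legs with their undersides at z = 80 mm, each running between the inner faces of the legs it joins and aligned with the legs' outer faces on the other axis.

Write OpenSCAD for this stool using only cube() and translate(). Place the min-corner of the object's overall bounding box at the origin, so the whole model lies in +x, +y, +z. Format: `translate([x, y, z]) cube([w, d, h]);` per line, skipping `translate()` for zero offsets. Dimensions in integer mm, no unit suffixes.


translate([0, 0, 393]) cube([325, 262, 25]);
cube([34, 34, 393]);
translate([291, 0, 0]) cube([34, 34, 393]);
translate([0, 228, 0]) cube([34, 34, 393]);
translate([291, 228, 0]) cube([34, 34, 393]);
translate([34, 0, 80]) cube([257, 34, 26]);
translate([34, 228, 80]) cube([257, 34, 26]);
translate([0, 34, 80]) cube([34, 194, 26]);
translate([291, 34, 80]) cube([34, 194, 26]);


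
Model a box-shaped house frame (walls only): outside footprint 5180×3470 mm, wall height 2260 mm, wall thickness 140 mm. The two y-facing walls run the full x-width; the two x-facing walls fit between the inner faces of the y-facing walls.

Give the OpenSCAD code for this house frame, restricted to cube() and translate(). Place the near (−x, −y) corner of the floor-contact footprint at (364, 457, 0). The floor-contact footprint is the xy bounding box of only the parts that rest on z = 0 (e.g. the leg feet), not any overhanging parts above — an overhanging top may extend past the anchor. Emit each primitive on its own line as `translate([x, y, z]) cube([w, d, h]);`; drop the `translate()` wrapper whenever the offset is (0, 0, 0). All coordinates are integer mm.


translate([364, 457, 0]) cube([5180, 140, 2260]);
translate([364, 3787, 0]) cube([5180, 140, 2260]);
translate([364, 597, 0]) cube([140, 3190, 2260]);
translate([5404, 597, 0]) cube([140, 3190, 2260]);


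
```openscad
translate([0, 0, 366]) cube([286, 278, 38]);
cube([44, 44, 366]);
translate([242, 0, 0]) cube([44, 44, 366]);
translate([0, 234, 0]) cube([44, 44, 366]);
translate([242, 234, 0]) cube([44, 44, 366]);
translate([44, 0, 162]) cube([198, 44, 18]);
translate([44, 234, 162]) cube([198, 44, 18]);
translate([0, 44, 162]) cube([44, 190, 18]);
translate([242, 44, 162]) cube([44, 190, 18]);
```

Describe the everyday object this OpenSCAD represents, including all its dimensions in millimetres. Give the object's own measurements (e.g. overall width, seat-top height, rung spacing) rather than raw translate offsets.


A simple wooden stool: a rectangular seat 286 mm (x) by 278 mm (y), 38 mm thick, top face at z = 404 mm, on four square legs, each 44×44 mm in cross-section. The legs rest on z = 0, each flush with a corner of the seat. Four stretchers, 44 mm wide and 18 mm tall, connect adjacent legs with their undersides at z = 162 mm, each running between the inner faces of the legs it joins and aligned with the legs' outer faces on the other axis.


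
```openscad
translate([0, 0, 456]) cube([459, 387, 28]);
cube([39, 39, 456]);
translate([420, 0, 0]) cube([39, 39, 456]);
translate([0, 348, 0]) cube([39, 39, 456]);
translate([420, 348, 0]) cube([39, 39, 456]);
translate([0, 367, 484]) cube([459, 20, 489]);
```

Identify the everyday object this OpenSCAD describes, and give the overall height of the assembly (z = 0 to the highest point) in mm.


A chair. The overall height is 973 mm.

A slab on four corner posts with a tall panel at the back — a chair. The seat slab sits at z = 456 with thickness 28, and the 489 mm backrest starts at the seat top, so the overall height is 456 + 28 + 489 = 973 mm.


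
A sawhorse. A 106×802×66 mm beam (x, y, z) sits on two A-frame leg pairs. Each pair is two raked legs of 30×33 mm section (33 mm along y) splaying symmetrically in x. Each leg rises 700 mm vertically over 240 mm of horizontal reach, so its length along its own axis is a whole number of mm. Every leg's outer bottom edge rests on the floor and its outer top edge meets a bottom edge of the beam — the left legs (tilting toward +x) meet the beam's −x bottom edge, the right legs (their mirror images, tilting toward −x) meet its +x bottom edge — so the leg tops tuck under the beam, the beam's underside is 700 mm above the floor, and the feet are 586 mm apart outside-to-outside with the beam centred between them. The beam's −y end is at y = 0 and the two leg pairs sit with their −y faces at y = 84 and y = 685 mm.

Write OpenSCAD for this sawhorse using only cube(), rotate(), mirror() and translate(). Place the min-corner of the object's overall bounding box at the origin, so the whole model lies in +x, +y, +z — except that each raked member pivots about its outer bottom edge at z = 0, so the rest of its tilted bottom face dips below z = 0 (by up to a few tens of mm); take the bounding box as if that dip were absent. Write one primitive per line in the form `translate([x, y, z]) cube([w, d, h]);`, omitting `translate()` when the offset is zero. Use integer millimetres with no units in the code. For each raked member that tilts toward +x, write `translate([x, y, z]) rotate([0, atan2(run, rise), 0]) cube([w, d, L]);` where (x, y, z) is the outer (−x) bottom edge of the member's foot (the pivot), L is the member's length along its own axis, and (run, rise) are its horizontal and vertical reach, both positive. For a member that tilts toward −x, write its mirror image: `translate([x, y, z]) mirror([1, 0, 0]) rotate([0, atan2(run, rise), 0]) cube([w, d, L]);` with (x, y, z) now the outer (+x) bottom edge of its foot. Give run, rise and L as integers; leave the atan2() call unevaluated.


// leg length = √(240² + 700²) = 740
// right-leg outer foot x = 2·240 + 106 = 586
// beam min-corner = (240, 0, 700)
translate([240, 0, 700]) cube([106, 802, 66]);
translate([0, 84, 0]) rotate([0, atan2(240, 700), 0]) cube([30, 33, 740]);
translate([586, 84, 0]) mirror([1, 0, 0]) rotate([0, atan2(240, 700), 0]) cube([30, 33, 740]);
translate([0, 685, 0]) rotate([0, atan2(240, 700), 0]) cube([30, 33, 740]);
translate([586, 685, 0]) mirror([1, 0, 0]) rotate([0, atan2(240, 700), 0]) cube([30, 33, 740]);


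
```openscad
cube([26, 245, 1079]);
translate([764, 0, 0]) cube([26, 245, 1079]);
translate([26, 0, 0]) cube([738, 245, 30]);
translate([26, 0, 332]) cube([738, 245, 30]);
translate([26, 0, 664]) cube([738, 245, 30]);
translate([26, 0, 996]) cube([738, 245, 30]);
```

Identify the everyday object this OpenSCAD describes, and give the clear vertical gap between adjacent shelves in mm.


A bookshelf. The clear shelf gap is 302 mm.

Two tall side panels with 4 horizontal boards between them — a bookshelf. The first two shelf undersides are at z = 0 and z = 332; with shelf thickness 30, the clear gap is 332 − 0 − 30 = 302 mm.


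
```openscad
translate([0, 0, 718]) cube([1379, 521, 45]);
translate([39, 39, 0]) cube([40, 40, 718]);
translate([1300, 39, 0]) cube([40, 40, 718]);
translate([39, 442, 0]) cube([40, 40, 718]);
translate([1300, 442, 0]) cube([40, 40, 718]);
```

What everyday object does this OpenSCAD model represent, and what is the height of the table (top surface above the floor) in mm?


A table. The table height is 763 mm.

A 1379×521×45 slab sits at z = 718 on four 40 mm square posts — a table. The top surface is at 718 + 45 = 763 mm.


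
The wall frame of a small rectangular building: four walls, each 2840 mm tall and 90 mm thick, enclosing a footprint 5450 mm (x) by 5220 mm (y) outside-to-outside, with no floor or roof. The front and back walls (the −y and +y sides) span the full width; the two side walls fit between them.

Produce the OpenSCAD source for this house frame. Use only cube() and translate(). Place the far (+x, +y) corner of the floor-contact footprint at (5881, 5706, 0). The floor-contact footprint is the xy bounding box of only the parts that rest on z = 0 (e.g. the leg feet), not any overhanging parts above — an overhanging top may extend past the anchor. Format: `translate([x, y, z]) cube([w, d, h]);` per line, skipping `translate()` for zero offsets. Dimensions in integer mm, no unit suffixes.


translate([431, 486, 0]) cube([5450, 90, 2840]);
translate([431, 5616, 0]) cube([5450, 90, 2840]);
translate([431, 576, 0]) cube([90, 5040, 2840]);
translate([5791, 576, 0]) cube([90, 5040, 2840]);


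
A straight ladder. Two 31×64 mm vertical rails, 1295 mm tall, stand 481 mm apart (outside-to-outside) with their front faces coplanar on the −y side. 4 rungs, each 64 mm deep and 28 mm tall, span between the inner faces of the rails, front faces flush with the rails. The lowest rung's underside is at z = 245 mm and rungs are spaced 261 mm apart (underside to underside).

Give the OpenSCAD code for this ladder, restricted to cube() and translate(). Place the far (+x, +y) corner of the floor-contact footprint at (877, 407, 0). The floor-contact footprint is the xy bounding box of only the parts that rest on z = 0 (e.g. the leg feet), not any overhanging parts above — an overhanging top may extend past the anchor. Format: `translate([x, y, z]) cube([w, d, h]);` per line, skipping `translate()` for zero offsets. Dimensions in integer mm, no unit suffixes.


translate([396, 343, 0]) cube([31, 64, 1295]);
translate([846, 343, 0]) cube([31, 64, 1295]);
translate([427, 343, 245]) cube([419, 64, 28]);
translate([427, 343, 506]) cube([419, 64, 28]);
translate([427, 343, 767]) cube([419, 64, 28]);
translate([427, 343, 1028]) cube([419, 64, 28]);


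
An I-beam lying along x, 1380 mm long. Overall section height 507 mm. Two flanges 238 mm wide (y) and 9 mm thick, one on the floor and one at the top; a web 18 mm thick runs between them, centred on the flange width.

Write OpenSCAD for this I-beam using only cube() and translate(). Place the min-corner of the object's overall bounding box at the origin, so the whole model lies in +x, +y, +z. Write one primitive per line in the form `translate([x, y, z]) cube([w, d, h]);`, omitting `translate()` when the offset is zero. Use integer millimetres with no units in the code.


cube([1380, 238, 9]);
translate([0, 110, 9]) cube([1380, 18, 489]);
translate([0, 0, 498]) cube([1380, 238, 9]);


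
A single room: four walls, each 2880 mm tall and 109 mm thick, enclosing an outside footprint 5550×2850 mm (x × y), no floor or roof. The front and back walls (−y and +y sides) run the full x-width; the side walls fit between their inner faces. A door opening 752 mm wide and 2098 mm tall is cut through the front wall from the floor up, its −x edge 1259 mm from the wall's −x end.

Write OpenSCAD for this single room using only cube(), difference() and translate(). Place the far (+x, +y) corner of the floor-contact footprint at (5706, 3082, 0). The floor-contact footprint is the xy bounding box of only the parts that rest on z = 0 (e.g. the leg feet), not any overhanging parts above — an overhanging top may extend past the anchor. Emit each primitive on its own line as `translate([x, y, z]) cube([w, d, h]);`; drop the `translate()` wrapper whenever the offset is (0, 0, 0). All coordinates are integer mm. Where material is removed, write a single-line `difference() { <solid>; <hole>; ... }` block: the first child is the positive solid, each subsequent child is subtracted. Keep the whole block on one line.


difference() { translate([156, 232, 0]) cube([5550, 109, 2880]); translate([1415, 232, 0]) cube([752, 109, 2098]); }
translate([156, 2973, 0]) cube([5550, 109, 2880]);
translate([156, 341, 0]) cube([109, 2632, 2880]);
translate([5597, 341, 0]) cube([109, 2632, 2880]);


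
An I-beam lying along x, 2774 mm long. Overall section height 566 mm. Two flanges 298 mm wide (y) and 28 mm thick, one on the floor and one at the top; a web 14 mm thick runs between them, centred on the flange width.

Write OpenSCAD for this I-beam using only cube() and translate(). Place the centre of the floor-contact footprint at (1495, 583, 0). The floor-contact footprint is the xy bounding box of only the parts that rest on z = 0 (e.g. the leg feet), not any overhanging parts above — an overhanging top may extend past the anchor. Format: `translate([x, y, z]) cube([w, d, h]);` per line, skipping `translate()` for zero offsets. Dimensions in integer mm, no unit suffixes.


translate([108, 434, 0]) cube([2774, 298, 28]);
translate([108, 576, 28]) cube([2774, 14, 510]);
translate([108, 434, 538]) cube([2774, 298, 28]);


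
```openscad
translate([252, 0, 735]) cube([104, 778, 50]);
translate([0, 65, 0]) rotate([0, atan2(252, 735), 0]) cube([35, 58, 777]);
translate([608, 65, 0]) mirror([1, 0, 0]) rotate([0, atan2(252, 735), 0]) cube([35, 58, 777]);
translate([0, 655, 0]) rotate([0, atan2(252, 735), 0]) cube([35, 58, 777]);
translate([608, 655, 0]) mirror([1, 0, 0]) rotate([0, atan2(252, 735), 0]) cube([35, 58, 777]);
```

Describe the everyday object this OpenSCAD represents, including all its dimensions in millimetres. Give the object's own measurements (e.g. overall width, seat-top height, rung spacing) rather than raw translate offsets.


A sawhorse. A 104×778×50 mm beam (x, y, z) sits on two A-frame leg pairs. Each pair is two raked legs of 35×58 mm section (58 mm along y) splaying symmetrically in x. Each leg rises 735 mm vertically over 252 mm of horizontal reach and is 777 mm long along its own axis. Every leg's outer bottom edge rests on the floor and its outer top edge meets a bottom edge of the beam — the left legs (tilting toward +x) meet the beam's −x bottom edge, the right legs (their mirror images, tilting toward −x) meet its +x bottom edge — so the leg tops tuck under the beam, the beam's underside is 735 mm above the floor, and the feet are 608 mm apart outside-to-outside with the beam centred between them. The two leg pairs are set in 65 mm from either end of the beam.


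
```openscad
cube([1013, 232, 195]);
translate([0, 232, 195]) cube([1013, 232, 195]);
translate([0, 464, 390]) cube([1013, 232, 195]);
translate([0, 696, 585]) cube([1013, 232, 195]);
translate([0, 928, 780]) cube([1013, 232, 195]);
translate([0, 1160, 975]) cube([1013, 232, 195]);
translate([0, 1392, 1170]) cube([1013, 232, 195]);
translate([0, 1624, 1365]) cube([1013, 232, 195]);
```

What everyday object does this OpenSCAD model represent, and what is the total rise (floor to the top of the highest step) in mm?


A staircase. The total rise is 1560 mm.

8 identical blocks, each offset up and back from the previous — a staircase. Each step is 195 mm tall and there are 8 of them, so the total rise is 8 × 195 = 1560 mm.


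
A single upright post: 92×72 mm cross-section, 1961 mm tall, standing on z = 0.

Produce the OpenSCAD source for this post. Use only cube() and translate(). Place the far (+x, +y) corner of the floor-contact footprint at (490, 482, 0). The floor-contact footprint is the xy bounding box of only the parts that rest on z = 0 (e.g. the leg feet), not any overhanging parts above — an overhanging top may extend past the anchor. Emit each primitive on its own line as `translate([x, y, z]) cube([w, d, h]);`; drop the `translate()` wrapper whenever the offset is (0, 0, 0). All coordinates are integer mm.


translate([398, 410, 0]) cube([92, 72, 1961]);


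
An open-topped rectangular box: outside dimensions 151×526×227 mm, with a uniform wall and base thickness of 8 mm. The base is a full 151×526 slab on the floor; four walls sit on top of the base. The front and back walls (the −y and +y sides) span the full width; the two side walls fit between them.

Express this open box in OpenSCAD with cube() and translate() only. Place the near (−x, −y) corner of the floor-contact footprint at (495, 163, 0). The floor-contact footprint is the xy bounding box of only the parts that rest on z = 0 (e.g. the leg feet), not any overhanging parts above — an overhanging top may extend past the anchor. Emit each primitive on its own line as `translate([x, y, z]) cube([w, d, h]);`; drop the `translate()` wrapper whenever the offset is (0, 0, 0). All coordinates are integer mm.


translate([495, 163, 0]) cube([151, 526, 8]);
translate([495, 163, 8]) cube([151, 8, 219]);
translate([495, 681, 8]) cube([151, 8, 219]);
translate([495, 171, 8]) cube([8, 510, 219]);
translate([638, 171, 8]) cube([8, 510, 219]);


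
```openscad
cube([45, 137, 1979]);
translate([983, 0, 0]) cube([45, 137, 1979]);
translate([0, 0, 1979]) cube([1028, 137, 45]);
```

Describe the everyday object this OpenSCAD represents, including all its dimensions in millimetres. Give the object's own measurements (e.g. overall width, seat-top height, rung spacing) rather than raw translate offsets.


A door frame. The clear opening is 938 mm wide and 1979 mm high. Two 45 mm wide jambs, 137 mm deep, stand either side of the opening from the floor to the top of the opening. A 45 mm thick head sits across the top of both jambs, spanning the full outside width of the frame.


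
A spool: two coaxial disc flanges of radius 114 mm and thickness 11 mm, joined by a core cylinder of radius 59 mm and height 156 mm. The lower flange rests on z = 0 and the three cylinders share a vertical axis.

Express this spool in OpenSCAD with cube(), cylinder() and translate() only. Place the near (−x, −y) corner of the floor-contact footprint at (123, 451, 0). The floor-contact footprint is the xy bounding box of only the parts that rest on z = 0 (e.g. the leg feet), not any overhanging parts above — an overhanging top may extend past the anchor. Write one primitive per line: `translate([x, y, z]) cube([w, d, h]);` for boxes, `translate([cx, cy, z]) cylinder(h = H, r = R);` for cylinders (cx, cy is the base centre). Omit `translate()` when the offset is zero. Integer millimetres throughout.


translate([237, 565, 0]) cylinder(h = 11, r = 114);
translate([237, 565, 11]) cylinder(h = 156, r = 59);
translate([237, 565, 167]) cylinder(h = 11, r = 114);


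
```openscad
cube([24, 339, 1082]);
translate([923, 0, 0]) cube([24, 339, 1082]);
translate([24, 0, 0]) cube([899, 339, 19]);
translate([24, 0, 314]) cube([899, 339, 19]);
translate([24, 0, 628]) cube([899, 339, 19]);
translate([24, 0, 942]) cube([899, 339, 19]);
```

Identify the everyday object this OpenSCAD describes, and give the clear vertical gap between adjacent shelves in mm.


A bookshelf. The clear shelf gap is 295 mm.

Two tall side panels with 4 horizontal boards between them — a bookshelf. The first two shelf undersides are at z = 0 and z = 314; with shelf thickness 19, the clear gap is 314 − 0 − 19 = 295 mm.


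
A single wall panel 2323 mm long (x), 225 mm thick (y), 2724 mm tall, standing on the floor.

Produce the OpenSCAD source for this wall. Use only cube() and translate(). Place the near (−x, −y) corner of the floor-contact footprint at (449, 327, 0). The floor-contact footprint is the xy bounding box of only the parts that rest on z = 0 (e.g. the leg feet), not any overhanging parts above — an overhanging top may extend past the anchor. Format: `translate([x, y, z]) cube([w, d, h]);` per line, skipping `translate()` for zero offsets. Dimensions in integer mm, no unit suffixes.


translate([449, 327, 0]) cube([2323, 225, 2724]);


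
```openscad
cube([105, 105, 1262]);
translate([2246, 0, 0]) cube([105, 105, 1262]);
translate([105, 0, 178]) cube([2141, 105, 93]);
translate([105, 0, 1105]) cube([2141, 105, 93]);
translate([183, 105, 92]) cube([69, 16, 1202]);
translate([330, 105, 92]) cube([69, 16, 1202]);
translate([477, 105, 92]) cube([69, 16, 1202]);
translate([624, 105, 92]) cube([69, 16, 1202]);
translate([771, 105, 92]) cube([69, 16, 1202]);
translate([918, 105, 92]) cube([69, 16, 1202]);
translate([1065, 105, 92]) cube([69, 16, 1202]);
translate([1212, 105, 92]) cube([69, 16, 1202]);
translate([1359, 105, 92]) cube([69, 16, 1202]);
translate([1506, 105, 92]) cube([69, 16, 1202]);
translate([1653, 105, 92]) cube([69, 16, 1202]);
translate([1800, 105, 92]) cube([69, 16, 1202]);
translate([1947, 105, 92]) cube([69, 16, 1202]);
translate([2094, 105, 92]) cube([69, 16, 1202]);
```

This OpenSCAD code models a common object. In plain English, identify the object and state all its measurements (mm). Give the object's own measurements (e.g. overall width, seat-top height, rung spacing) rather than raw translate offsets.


A fence section. Two 105×105 mm posts, 1262 mm tall, stand on the floor with a clear span of 2141 mm between their inner faces. Two horizontal rails of 105×93 mm section span the gap between the posts with their undersides at z = 178 mm and z = 1105 mm, flush with the posts' −y face. 14 pickets, each 69 mm wide, 16 mm thick and 1202 mm tall, are fixed to the +y face of the rails with their bottoms at z = 92 mm, spaced across the span with a 78 mm gap after the −x post and between neighbouring pickets, with 83 mm left before the +x post.


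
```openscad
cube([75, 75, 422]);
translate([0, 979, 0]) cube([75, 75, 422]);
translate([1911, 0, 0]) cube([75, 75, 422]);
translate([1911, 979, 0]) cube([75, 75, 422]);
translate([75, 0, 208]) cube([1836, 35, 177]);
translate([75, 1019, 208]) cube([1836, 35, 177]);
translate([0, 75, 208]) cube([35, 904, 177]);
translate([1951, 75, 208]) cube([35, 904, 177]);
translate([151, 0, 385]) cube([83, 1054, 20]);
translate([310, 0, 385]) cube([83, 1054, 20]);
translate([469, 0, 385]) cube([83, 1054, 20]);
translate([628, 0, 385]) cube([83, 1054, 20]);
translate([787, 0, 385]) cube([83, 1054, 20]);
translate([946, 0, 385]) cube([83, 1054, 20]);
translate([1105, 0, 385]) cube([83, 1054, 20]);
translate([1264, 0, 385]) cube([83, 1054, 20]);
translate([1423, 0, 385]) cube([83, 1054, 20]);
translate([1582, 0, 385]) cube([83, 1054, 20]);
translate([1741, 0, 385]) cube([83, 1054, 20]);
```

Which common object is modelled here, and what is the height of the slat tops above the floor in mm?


A bed frame. The slat-top height is 405 mm.

Four posts, four rails, and a row of slats — a bed frame. Slats sit on the rails at z = 208 + 177 = 385; with slat thickness 20, the top is 405 mm.


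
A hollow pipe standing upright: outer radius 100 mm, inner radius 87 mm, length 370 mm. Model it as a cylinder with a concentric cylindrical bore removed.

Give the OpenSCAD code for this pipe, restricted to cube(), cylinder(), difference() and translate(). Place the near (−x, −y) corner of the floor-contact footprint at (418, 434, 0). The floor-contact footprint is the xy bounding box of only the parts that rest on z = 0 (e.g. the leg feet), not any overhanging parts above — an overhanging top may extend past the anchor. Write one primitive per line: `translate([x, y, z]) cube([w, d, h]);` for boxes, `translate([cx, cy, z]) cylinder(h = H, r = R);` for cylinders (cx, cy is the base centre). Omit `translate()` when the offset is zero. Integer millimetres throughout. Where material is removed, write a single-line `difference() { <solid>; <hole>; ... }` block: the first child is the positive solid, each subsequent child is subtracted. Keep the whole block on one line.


difference() { translate([518, 534, 0]) cylinder(h = 370, r = 100); translate([518, 534, 0]) cylinder(h = 370, r = 87); }


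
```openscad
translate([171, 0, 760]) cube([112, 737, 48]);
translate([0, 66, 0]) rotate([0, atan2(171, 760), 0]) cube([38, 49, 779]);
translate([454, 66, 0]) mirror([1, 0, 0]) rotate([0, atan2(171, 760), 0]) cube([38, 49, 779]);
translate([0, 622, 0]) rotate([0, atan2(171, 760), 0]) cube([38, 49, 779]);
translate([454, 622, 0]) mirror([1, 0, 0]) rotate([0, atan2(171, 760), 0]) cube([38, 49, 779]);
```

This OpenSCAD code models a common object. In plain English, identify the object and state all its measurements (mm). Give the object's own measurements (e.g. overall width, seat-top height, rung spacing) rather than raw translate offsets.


A sawhorse. A 112×737×48 mm beam (x, y, z) sits on two A-frame leg pairs. Each pair is two raked legs of 38×49 mm section (49 mm along y) splaying symmetrically in x. Each leg rises 760 mm vertically over 171 mm of horizontal reach and is 779 mm long along its own axis. Every leg's outer bottom edge rests on the floor and its outer top edge meets a bottom edge of the beam — the left legs (tilting toward +x) meet the beam's −x bottom edge, the right legs (their mirror images, tilting toward −x) meet its +x bottom edge — so the leg tops tuck under the beam, the beam's underside is 760 mm above the floor, and the feet are 454 mm apart outside-to-outside with the beam centred between them. The two leg pairs are set in 66 mm from either end of the beam.


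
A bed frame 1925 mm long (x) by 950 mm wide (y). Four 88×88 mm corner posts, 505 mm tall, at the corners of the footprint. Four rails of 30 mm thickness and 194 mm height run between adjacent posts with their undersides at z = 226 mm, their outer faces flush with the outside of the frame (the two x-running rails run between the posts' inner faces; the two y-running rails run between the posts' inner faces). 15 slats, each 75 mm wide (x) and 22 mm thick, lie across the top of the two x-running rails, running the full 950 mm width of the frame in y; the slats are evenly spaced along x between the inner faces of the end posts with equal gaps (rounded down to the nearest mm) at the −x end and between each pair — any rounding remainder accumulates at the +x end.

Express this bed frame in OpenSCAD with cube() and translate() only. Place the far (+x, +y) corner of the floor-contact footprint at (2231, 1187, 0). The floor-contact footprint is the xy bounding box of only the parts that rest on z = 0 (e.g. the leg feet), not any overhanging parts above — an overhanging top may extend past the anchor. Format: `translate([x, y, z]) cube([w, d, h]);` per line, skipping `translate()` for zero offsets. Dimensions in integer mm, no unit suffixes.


translate([306, 237, 0]) cube([88, 88, 505]);
translate([306, 1099, 0]) cube([88, 88, 505]);
translate([2143, 237, 0]) cube([88, 88, 505]);
translate([2143, 1099, 0]) cube([88, 88, 505]);
translate([394, 237, 226]) cube([1749, 30, 194]);
translate([394, 1157, 226]) cube([1749, 30, 194]);
translate([306, 325, 226]) cube([30, 774, 194]);
translate([2201, 325, 226]) cube([30, 774, 194]);
translate([433, 237, 420]) cube([75, 950, 22]);
translate([547, 237, 420]) cube([75, 950, 22]);
translate([661, 237, 420]) cube([75, 950, 22]);
translate([775, 237, 420]) cube([75, 950, 22]);
translate([889, 237, 420]) cube([75, 950, 22]);
translate([1003, 237, 420]) cube([75, 950, 22]);
translate([1117, 237, 420]) cube([75, 950, 22]);
translate([1231, 237, 420]) cube([75, 950, 22]);
translate([1345, 237, 420]) cube([75, 950, 22]);
translate([1459, 237, 420]) cube([75, 950, 22]);
translate([1573, 237, 420]) cube([75, 950, 22]);
translate([1687, 237, 420]) cube([75, 950, 22]);
translate([1801, 237, 420]) cube([75, 950, 22]);
translate([1915, 237, 420]) cube([75, 950, 22]);
translate([2029, 237, 420]) cube([75, 950, 22]);


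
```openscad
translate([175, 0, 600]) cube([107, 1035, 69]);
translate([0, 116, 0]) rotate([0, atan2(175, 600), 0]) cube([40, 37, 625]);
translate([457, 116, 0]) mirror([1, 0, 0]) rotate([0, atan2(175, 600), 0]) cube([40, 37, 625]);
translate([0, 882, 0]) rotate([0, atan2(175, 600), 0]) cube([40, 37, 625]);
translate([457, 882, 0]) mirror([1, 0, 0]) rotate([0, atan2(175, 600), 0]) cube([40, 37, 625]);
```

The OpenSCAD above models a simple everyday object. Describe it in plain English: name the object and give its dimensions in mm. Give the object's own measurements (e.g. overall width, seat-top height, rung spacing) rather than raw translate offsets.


A sawhorse. A 107×1035×69 mm beam (x, y, z) sits on two A-frame leg pairs. Each pair is two raked legs of 40×37 mm section (37 mm along y) splaying symmetrically in x. Each leg rises 600 mm vertically over 175 mm of horizontal reach and is 625 mm long along its own axis. Every leg's outer bottom edge rests on the floor and its outer top edge meets a bottom edge of the beam — the left legs (tilting toward +x) meet the beam's −x bottom edge, the right legs (their mirror images, tilting toward −x) meet its +x bottom edge — so the leg tops tuck under the beam, the beam's underside is 600 mm above the floor, and the feet are 457 mm apart outside-to-outside with the beam centred between them. The two leg pairs are set in 116 mm from either end of the beam.


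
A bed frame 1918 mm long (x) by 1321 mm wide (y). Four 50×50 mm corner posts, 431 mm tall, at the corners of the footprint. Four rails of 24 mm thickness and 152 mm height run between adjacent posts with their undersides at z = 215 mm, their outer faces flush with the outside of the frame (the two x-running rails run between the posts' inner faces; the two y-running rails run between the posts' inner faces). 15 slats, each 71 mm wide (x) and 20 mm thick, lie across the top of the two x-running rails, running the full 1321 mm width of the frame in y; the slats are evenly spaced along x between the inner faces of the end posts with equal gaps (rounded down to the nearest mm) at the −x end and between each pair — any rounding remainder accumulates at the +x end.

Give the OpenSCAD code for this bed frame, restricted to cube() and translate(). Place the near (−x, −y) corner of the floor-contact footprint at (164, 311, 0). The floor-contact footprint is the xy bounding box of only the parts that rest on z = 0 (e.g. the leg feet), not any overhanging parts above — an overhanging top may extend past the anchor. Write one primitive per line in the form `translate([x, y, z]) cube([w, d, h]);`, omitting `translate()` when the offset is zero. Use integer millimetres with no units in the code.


// slat z = rail_z + rail_h = 215 + 152 = 367
// slat gap = ⌊(1818 − 15·71) / 16⌋ = 47
translate([164, 311, 0]) cube([50, 50, 431]);
translate([164, 1582, 0]) cube([50, 50, 431]);
translate([2032, 311, 0]) cube([50, 50, 431]);
translate([2032, 1582, 0]) cube([50, 50, 431]);
translate([214, 311, 215]) cube([1818, 24, 152]);
translate([214, 1608, 215]) cube([1818, 24, 152]);
translate([164, 361, 215]) cube([24, 1221, 152]);
translate([2058, 361, 215]) cube([24, 1221, 152]);
translate([261, 311, 367]) cube([71, 1321, 20]);
translate([379, 311, 367]) cube([71, 1321, 20]);
translate([497, 311, 367]) cube([71, 1321, 20]);
translate([615, 311, 367]) cube([71, 1321, 20]);
translate([733, 311, 367]) cube([71, 1321, 20]);
translate([851, 311, 367]) cube([71, 1321, 20]);
translate([969, 311, 367]) cube([71, 1321, 20]);
translate([1087, 311, 367]) cube([71, 1321, 20]);
translate([1205, 311, 367]) cube([71, 1321, 20]);
translate([1323, 311, 367]) cube([71, 1321, 20]);
translate([1441, 311, 367]) cube([71, 1321, 20]);
translate([1559, 311, 367]) cube([71, 1321, 20]);
translate([1677, 311, 367]) cube([71, 1321, 20]);
translate([1795, 311, 367]) cube([71, 1321, 20]);
translate([1913, 311, 367]) cube([71, 1321, 20]);


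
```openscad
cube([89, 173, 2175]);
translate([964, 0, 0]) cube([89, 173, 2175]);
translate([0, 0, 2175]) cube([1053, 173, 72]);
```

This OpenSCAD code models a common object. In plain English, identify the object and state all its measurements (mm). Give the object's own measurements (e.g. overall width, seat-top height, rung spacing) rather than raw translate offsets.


A door frame. The clear opening is 875 mm wide and 2175 mm high. Two 89 mm wide jambs, 173 mm deep, stand either side of the opening from the floor to the top of the opening. A 72 mm thick head sits across the top of both jambs, spanning the full outside width of the frame.


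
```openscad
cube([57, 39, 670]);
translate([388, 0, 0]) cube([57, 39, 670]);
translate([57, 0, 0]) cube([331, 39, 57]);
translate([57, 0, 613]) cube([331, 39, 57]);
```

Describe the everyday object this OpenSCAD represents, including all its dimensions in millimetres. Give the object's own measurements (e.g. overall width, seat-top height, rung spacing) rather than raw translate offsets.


A rectangular picture frame lying in the x–z plane (depth along y). The opening is 331 mm wide (x) by 556 mm tall (z), surrounded by a border 57 mm wide on all four sides. The frame is 39 mm deep and is made of two full-height vertical stiles with two horizontal rails fitted between them.


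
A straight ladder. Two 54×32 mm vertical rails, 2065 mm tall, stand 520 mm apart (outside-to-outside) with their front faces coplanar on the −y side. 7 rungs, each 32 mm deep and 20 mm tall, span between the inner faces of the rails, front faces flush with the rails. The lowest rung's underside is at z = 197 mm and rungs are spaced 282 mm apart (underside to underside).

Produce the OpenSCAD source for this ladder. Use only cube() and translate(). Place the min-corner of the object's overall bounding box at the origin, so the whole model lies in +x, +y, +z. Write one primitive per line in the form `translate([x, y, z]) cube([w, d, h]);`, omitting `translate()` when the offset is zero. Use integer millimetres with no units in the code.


cube([54, 32, 2065]);
translate([466, 0, 0]) cube([54, 32, 2065]);
translate([54, 0, 197]) cube([412, 32, 20]);
translate([54, 0, 479]) cube([412, 32, 20]);
translate([54, 0, 761]) cube([412, 32, 20]);
translate([54, 0, 1043]) cube([412, 32, 20]);
translate([54, 0, 1325]) cube([412, 32, 20]);
translate([54, 0, 1607]) cube([412, 32, 20]);
translate([54, 0, 1889]) cube([412, 32, 20]);


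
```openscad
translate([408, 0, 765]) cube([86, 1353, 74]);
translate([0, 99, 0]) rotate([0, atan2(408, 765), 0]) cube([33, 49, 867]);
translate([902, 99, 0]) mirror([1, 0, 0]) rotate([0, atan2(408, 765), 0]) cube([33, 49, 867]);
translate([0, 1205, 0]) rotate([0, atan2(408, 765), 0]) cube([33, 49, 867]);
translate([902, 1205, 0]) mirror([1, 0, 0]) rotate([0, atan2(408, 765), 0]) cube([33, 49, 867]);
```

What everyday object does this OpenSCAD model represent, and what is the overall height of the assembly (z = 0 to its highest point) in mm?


A sawhorse. The overall height is 839 mm.

A beam across two mirrored pairs of raked legs — a sawhorse. The beam's underside is at z = 765 (matching the legs' vertical rise in atan2(408, 765)) and the beam is 74 mm tall, so its top is at 765 + 74 = 839 mm. The raked legs top out at the beam's underside, so that is the highest point.


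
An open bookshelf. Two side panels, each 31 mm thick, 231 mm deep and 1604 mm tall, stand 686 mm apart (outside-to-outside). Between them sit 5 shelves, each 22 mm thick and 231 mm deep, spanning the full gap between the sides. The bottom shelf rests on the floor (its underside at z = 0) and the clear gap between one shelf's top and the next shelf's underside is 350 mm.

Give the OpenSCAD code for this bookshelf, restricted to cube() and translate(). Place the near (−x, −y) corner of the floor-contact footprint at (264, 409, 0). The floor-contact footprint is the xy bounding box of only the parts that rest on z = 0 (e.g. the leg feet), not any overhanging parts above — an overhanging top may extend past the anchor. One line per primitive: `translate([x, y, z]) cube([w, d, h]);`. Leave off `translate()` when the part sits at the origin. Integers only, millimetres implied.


translate([264, 409, 0]) cube([31, 231, 1604]);
translate([919, 409, 0]) cube([31, 231, 1604]);
translate([295, 409, 0]) cube([624, 231, 22]);
translate([295, 409, 372]) cube([624, 231, 22]);
translate([295, 409, 744]) cube([624, 231, 22]);
translate([295, 409, 1116]) cube([624, 231, 22]);
translate([295, 409, 1488]) cube([624, 231, 22]);


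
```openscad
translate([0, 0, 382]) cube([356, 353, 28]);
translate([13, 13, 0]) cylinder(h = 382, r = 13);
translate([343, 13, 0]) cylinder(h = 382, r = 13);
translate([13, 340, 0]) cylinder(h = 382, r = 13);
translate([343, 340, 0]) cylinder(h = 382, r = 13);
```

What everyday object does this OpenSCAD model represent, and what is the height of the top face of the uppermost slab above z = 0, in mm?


A stool. The seat height is 410 mm.

A 356×353×28 slab at z = 382 on four corner cylinders — a stool. The seat top is 382 + 28 = 410 mm.


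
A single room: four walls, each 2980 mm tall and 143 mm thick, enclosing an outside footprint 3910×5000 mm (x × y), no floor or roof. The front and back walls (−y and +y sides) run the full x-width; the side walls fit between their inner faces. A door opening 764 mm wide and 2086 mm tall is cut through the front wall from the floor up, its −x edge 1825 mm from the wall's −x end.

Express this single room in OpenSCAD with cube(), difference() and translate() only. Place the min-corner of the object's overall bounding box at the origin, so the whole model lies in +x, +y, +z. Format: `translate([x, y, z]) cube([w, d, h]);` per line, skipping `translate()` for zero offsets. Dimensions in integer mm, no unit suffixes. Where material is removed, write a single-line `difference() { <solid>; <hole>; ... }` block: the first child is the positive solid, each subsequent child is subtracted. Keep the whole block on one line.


difference() { cube([3910, 143, 2980]); translate([1825, 0, 0]) cube([764, 143, 2086]); }
translate([0, 4857, 0]) cube([3910, 143, 2980]);
translate([0, 143, 0]) cube([143, 4714, 2980]);
translate([3767, 143, 0]) cube([143, 4714, 2980]);


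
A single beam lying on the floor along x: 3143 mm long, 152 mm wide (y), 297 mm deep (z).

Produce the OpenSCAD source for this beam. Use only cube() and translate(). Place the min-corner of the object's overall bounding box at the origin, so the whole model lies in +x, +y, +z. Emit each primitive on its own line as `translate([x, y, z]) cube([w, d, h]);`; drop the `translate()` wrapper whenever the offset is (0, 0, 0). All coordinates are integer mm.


cube([3143, 152, 297]);


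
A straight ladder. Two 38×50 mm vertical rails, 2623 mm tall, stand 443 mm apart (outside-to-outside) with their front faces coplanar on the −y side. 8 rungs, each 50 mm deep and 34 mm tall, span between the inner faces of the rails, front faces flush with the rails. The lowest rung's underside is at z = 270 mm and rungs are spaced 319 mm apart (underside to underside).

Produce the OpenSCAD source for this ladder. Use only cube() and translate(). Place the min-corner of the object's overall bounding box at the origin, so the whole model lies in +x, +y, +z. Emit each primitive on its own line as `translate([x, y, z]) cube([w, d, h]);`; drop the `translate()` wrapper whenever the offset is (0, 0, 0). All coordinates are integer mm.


cube([38, 50, 2623]);
translate([405, 0, 0]) cube([38, 50, 2623]);
translate([38, 0, 270]) cube([367, 50, 34]);
translate([38, 0, 589]) cube([367, 50, 34]);
translate([38, 0, 908]) cube([367, 50, 34]);
translate([38, 0, 1227]) cube([367, 50, 34]);
translate([38, 0, 1546]) cube([367, 50, 34]);
translate([38, 0, 1865]) cube([367, 50, 34]);
translate([38, 0, 2184]) cube([367, 50, 34]);
translate([38, 0, 2503]) cube([367, 50, 34]);


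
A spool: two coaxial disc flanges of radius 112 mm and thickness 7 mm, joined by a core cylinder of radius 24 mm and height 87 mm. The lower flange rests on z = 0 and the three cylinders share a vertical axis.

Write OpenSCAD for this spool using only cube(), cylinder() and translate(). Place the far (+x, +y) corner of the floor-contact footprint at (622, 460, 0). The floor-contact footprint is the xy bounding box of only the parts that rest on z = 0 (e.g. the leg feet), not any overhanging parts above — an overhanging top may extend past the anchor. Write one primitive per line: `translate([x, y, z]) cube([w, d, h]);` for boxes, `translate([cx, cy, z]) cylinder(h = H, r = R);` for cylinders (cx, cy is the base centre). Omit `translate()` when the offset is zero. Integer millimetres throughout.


translate([510, 348, 0]) cylinder(h = 7, r = 112);
translate([510, 348, 7]) cylinder(h = 87, r = 24);
translate([510, 348, 94]) cylinder(h = 7, r = 112);


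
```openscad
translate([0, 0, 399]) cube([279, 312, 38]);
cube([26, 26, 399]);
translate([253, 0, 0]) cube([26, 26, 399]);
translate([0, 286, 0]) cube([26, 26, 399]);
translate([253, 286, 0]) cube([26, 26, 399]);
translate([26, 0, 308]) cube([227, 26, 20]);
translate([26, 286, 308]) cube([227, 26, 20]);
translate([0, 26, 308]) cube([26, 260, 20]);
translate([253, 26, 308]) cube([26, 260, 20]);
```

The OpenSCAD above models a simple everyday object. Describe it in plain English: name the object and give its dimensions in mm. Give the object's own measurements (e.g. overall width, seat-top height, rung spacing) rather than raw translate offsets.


A four-legged stool. The seat is a 279×312×38 mm slab whose top surface is at z = 437 mm; four square legs, each 26×26 mm in cross-section, run from the floor (z = 0) to the underside of the seat, each flush with a corner of the seat. Four stretchers, 26 mm wide and 20 mm tall, connect adjacent legs with their undersides at z = 308 mm, each running between the inner faces of the legs it joins and aligned with the legs' outer faces on the other axis.
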